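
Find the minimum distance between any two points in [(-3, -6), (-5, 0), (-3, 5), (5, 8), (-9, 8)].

Computing all pairwise distances among 5 points:

d((-3, -6), (-5, 0)) = 6.3246
d((-3, -6), (-3, 5)) = 11.0
d((-3, -6), (5, 8)) = 16.1245
d((-3, -6), (-9, 8)) = 15.2315
d((-5, 0), (-3, 5)) = 5.3852 <-- minimum
d((-5, 0), (5, 8)) = 12.8062
d((-5, 0), (-9, 8)) = 8.9443
d((-3, 5), (5, 8)) = 8.544
d((-3, 5), (-9, 8)) = 6.7082
d((5, 8), (-9, 8)) = 14.0

Closest pair: (-5, 0) and (-3, 5) with distance 5.3852

The closest pair is (-5, 0) and (-3, 5) with Euclidean distance 5.3852. For 5 points, brute-force pairwise comparison is shown above. For large n, the divide-and-conquer algorithm (sort by x, recurse on halves, check the dividing strip) achieves O(n log n).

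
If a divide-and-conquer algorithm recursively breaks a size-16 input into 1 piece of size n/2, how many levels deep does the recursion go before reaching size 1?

For divide and conquer with division factor 2:

Problem sizes at each level:
Level 0: 16
Level 1: 8
Level 2: 4
Level 3: 2
Level 4: 1

The root is level 0 and the size-1 base case is level 4 (the tree spans levels 0 through 4, i.e. 5 levels counting the root), so the depth is the number of divisions: log_2(16) = 4

The recursion tree depth is log_2(16) = 4. At each level, the problem size is divided by 2, so it takes 4 divisions to reduce to a base case of size 1. The algorithm makes 1 recursive call at each level.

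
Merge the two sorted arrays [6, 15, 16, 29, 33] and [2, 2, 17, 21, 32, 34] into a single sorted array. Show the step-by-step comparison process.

Merging process:

Compare 6 vs 2: take 2 from right. Merged: [2]
Compare 6 vs 2: take 2 from right. Merged: [2, 2]
Compare 6 vs 17: take 6 from left. Merged: [2, 2, 6]
Compare 15 vs 17: take 15 from left. Merged: [2, 2, 6, 15]
Compare 16 vs 17: take 16 from left. Merged: [2, 2, 6, 15, 16]
Compare 29 vs 17: take 17 from right. Merged: [2, 2, 6, 15, 16, 17]
Compare 29 vs 21: take 21 from right. Merged: [2, 2, 6, 15, 16, 17, 21]
Compare 29 vs 32: take 29 from left. Merged: [2, 2, 6, 15, 16, 17, 21, 29]
Compare 33 vs 32: take 32 from right. Merged: [2, 2, 6, 15, 16, 17, 21, 29, 32]
Compare 33 vs 34: take 33 from left. Merged: [2, 2, 6, 15, 16, 17, 21, 29, 32, 33]
Append remaining from right: [34]. Merged: [2, 2, 6, 15, 16, 17, 21, 29, 32, 33, 34]

Final merged array: [2, 2, 6, 15, 16, 17, 21, 29, 32, 33, 34]
Total comparisons: 10

The merged array is [2, 2, 6, 15, 16, 17, 21, 29, 32, 33, 34], requiring 10 comparisons. The merge step runs in O(n) time where n is the total number of elements.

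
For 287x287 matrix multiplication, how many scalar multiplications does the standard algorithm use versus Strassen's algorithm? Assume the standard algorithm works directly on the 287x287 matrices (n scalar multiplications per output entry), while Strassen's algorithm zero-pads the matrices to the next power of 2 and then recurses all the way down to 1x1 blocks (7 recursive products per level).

Matrix multiplication for 287x287 matrices:

Strassen's algorithm requires power-of-2 dimensions. Pad 287x287 to 512x512 (next power of 2).

Standard algorithm: 287^3 = 23639903 multiplications
Strassen's algorithm: 7^(log2(512)) = 7^9 = 40353607 multiplications
Difference: 23639903 - 40353607 = -16713704 (Strassen uses MORE here due to padding overhead — for small or just-over-power-of-2 n, padding can outweigh the per-level savings)

Standard: 23639903 multiplications (287^3). Strassen: 40353607 multiplications (7^9, after padding to 512x512). Strassen reduces 8 recursive multiplications to 7 at each level.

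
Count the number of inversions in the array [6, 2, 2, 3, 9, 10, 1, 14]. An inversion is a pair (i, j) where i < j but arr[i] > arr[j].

Finding inversions in [6, 2, 2, 3, 9, 10, 1, 14]:

(0, 1): arr[0]=6 > arr[1]=2
(0, 2): arr[0]=6 > arr[2]=2
(0, 3): arr[0]=6 > arr[3]=3
(0, 6): arr[0]=6 > arr[6]=1
(1, 6): arr[1]=2 > arr[6]=1
(2, 6): arr[2]=2 > arr[6]=1
(3, 6): arr[3]=3 > arr[6]=1
(4, 6): arr[4]=9 > arr[6]=1
(5, 6): arr[5]=10 > arr[6]=1

Total inversions: 9

The array has 9 inversion(s): (0,1), (0,2), (0,3), (0,6), (1,6), (2,6), (3,6), (4,6), (5,6). Each pair (i,j) satisfies i < j and arr[i] > arr[j].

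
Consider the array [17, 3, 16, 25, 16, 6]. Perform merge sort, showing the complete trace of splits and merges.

Merge sort trace:

Split: [17, 3, 16, 25, 16, 6] -> [17, 3, 16] and [25, 16, 6]
  Split: [17, 3, 16] -> [17] and [3, 16]
    Split: [3, 16] -> [3] and [16]
    Merge: [3] + [16] -> [3, 16]
  Merge: [17] + [3, 16] -> [3, 16, 17]
  Split: [25, 16, 6] -> [25] and [16, 6]
    Split: [16, 6] -> [16] and [6]
    Merge: [16] + [6] -> [6, 16]
  Merge: [25] + [6, 16] -> [6, 16, 25]
Merge: [3, 16, 17] + [6, 16, 25] -> [3, 6, 16, 16, 17, 25]

Final sorted array: [3, 6, 16, 16, 17, 25]

The merge sort proceeds by recursively splitting the array and merging sorted halves.
After all merges, the sorted array is [3, 6, 16, 16, 17, 25].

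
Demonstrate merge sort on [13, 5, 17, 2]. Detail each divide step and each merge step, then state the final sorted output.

Merge sort trace:

Split: [13, 5, 17, 2] -> [13, 5] and [17, 2]
  Split: [13, 5] -> [13] and [5]
  Merge: [13] + [5] -> [5, 13]
  Split: [17, 2] -> [17] and [2]
  Merge: [17] + [2] -> [2, 17]
Merge: [5, 13] + [2, 17] -> [2, 5, 13, 17]

Final sorted array: [2, 5, 13, 17]

The merge sort proceeds by recursively splitting the array and merging sorted halves.
After all merges, the sorted array is [2, 5, 13, 17].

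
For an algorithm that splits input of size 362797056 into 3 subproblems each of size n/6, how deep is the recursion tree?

For divide and conquer with division factor 6:

Problem sizes at each level:
Level 0: 362797056
Level 1: 60466176
Level 2: 10077696
Level 3: 1679616
Level 4: 279936
Level 5: 46656
Level 6: 7776
Level 7: 1296
Level 8: 216
Level 9: 36
Level 10: 6
Level 11: 1

The root is level 0 and the size-1 base case is level 11 (the tree spans levels 0 through 11, i.e. 12 levels counting the root), so the depth is the number of divisions: log_6(362797056) = 11

The recursion tree depth is log_6(362797056) = 11. At each level, the problem size is divided by 6, so it takes 11 divisions to reduce to a base case of size 1. The algorithm makes 3 recursive calls at each level.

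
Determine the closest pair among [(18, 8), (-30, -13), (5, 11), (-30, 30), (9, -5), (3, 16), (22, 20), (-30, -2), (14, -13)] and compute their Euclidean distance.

Computing all pairwise distances among 9 points:

d((18, 8), (-30, -13)) = 52.3927
d((18, 8), (5, 11)) = 13.3417
d((18, 8), (-30, 30)) = 52.8015
d((18, 8), (9, -5)) = 15.8114
d((18, 8), (3, 16)) = 17.0
d((18, 8), (22, 20)) = 12.6491
d((18, 8), (-30, -2)) = 49.0306
d((18, 8), (14, -13)) = 21.3776
d((-30, -13), (5, 11)) = 42.4382
d((-30, -13), (-30, 30)) = 43.0
d((-30, -13), (9, -5)) = 39.8121
d((-30, -13), (3, 16)) = 43.9318
d((-30, -13), (22, 20)) = 61.5873
d((-30, -13), (-30, -2)) = 11.0
d((-30, -13), (14, -13)) = 44.0
d((5, 11), (-30, 30)) = 39.8246
d((5, 11), (9, -5)) = 16.4924
d((5, 11), (3, 16)) = 5.3852 <-- minimum
d((5, 11), (22, 20)) = 19.2354
d((5, 11), (-30, -2)) = 37.3363
d((5, 11), (14, -13)) = 25.632
d((-30, 30), (9, -5)) = 52.4023
d((-30, 30), (3, 16)) = 35.8469
d((-30, 30), (22, 20)) = 52.9528
d((-30, 30), (-30, -2)) = 32.0
d((-30, 30), (14, -13)) = 61.5224
d((9, -5), (3, 16)) = 21.8403
d((9, -5), (22, 20)) = 28.178
d((9, -5), (-30, -2)) = 39.1152
d((9, -5), (14, -13)) = 9.434
d((3, 16), (22, 20)) = 19.4165
d((3, 16), (-30, -2)) = 37.5899
d((3, 16), (14, -13)) = 31.0161
d((22, 20), (-30, -2)) = 56.4624
d((22, 20), (14, -13)) = 33.9559
d((-30, -2), (14, -13)) = 45.3542

Closest pair: (5, 11) and (3, 16) with distance 5.3852

The closest pair is (5, 11) and (3, 16) with Euclidean distance 5.3852. For 9 points, brute-force pairwise comparison is shown above. For large n, the divide-and-conquer algorithm (sort by x, recurse on halves, check the dividing strip) achieves O(n log n).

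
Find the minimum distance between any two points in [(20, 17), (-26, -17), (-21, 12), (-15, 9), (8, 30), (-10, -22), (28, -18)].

Computing all pairwise distances among 7 points:

d((20, 17), (-26, -17)) = 57.2014
d((20, 17), (-21, 12)) = 41.3038
d((20, 17), (-15, 9)) = 35.9026
d((20, 17), (8, 30)) = 17.6918
d((20, 17), (-10, -22)) = 49.2037
d((20, 17), (28, -18)) = 35.9026
d((-26, -17), (-21, 12)) = 29.4279
d((-26, -17), (-15, 9)) = 28.2312
d((-26, -17), (8, 30)) = 58.0086
d((-26, -17), (-10, -22)) = 16.7631
d((-26, -17), (28, -18)) = 54.0093
d((-21, 12), (-15, 9)) = 6.7082 <-- minimum
d((-21, 12), (8, 30)) = 34.1321
d((-21, 12), (-10, -22)) = 35.7351
d((-21, 12), (28, -18)) = 57.4543
d((-15, 9), (8, 30)) = 31.1448
d((-15, 9), (-10, -22)) = 31.4006
d((-15, 9), (28, -18)) = 50.774
d((8, 30), (-10, -22)) = 55.0273
d((8, 30), (28, -18)) = 52.0
d((-10, -22), (28, -18)) = 38.2099

Closest pair: (-21, 12) and (-15, 9) with distance 6.7082

The closest pair is (-21, 12) and (-15, 9) with Euclidean distance 6.7082. For 7 points, brute-force pairwise comparison is shown above. For large n, the divide-and-conquer algorithm (sort by x, recurse on halves, check the dividing strip) achieves O(n log n).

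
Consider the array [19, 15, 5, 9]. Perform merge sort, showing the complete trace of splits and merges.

Merge sort trace:

Split: [19, 15, 5, 9] -> [19, 15] and [5, 9]
  Split: [19, 15] -> [19] and [15]
  Merge: [19] + [15] -> [15, 19]
  Split: [5, 9] -> [5] and [9]
  Merge: [5] + [9] -> [5, 9]
Merge: [15, 19] + [5, 9] -> [5, 9, 15, 19]

Final sorted array: [5, 9, 15, 19]

The merge sort proceeds by recursively splitting the array and merging sorted halves.
After all merges, the sorted array is [5, 9, 15, 19].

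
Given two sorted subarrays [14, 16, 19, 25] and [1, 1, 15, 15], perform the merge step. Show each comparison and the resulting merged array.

Merging process:

Compare 14 vs 1: take 1 from right. Merged: [1]
Compare 14 vs 1: take 1 from right. Merged: [1, 1]
Compare 14 vs 15: take 14 from left. Merged: [1, 1, 14]
Compare 16 vs 15: take 15 from right. Merged: [1, 1, 14, 15]
Compare 16 vs 15: take 15 from right. Merged: [1, 1, 14, 15, 15]
Append remaining from left: [16, 19, 25]. Merged: [1, 1, 14, 15, 15, 16, 19, 25]

Final merged array: [1, 1, 14, 15, 15, 16, 19, 25]
Total comparisons: 5

The merged array is [1, 1, 14, 15, 15, 16, 19, 25], requiring 5 comparisons. The merge step runs in O(n) time where n is the total number of elements.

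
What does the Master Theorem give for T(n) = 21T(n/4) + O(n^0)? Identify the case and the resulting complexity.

Master Theorem for T(n) = 21T(n/4) + O(n^0):

a = 21, b = 4, c = 0
log_b(a) = log_4(21) = 2.1962

Case 1: c = 0 < log_4(21) = 2.1962
T(n) = O(n^(log_4 21))

For T(n) = 21T(n/4) + O(n^0): log_4(21) = 2.1962. This is Case 1 of the Master Theorem (c < log_b(a), work dominated by leaves), giving O(n^(log_4 21)).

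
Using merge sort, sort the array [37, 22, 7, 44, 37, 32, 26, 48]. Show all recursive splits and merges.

Merge sort trace:

Split: [37, 22, 7, 44, 37, 32, 26, 48] -> [37, 22, 7, 44] and [37, 32, 26, 48]
  Split: [37, 22, 7, 44] -> [37, 22] and [7, 44]
    Split: [37, 22] -> [37] and [22]
    Merge: [37] + [22] -> [22, 37]
    Split: [7, 44] -> [7] and [44]
    Merge: [7] + [44] -> [7, 44]
  Merge: [22, 37] + [7, 44] -> [7, 22, 37, 44]
  Split: [37, 32, 26, 48] -> [37, 32] and [26, 48]
    Split: [37, 32] -> [37] and [32]
    Merge: [37] + [32] -> [32, 37]
    Split: [26, 48] -> [26] and [48]
    Merge: [26] + [48] -> [26, 48]
  Merge: [32, 37] + [26, 48] -> [26, 32, 37, 48]
Merge: [7, 22, 37, 44] + [26, 32, 37, 48] -> [7, 22, 26, 32, 37, 37, 44, 48]

Final sorted array: [7, 22, 26, 32, 37, 37, 44, 48]

The merge sort proceeds by recursively splitting the array and merging sorted halves.
After all merges, the sorted array is [7, 22, 26, 32, 37, 37, 44, 48].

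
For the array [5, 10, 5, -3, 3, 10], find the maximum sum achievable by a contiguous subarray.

Using Kadane's algorithm on [5, 10, 5, -3, 3, 10]:

Scanning through the array:
Position 1 (value 10): max_ending_here = 15, max_so_far = 15
Position 2 (value 5): max_ending_here = 20, max_so_far = 20
Position 3 (value -3): max_ending_here = 17, max_so_far = 20
Position 4 (value 3): max_ending_here = 20, max_so_far = 20
Position 5 (value 10): max_ending_here = 30, max_so_far = 30

Maximum subarray: [5, 10, 5, -3, 3, 10]
Maximum sum: 30

The maximum subarray is [5, 10, 5, -3, 3, 10] with sum 30. This subarray runs from index 0 to index 5.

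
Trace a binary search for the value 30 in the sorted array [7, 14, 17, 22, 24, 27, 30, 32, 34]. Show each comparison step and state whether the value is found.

Binary search for 30 in [7, 14, 17, 22, 24, 27, 30, 32, 34]:

lo=0, hi=8, mid=4, arr[mid]=24 -> 24 < 30, search right half
lo=5, hi=8, mid=6, arr[mid]=30 -> Found target at index 6!

Binary search finds 30 at index 6 after 2 comparisons. The search repeatedly halves the search space by comparing with the middle element.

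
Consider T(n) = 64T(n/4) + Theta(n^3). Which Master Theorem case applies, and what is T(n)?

Master Theorem for T(n) = 64T(n/4) + O(n^3):

a = 64, b = 4, c = 3
log_b(a) = log_4(64) = 3.0000

Case 2: c = 3 = log_4(64) = 3.0000
T(n) = O(n^3 log n) = O(n^3 log n)

For T(n) = 64T(n/4) + O(n^3): log_4(64) = 3.0000. This is Case 2 of the Master Theorem (c = log_b(a), equal work at all levels), giving O(n^3 log n).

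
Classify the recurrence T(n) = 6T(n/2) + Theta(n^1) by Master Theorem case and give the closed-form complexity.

Master Theorem for T(n) = 6T(n/2) + O(n^1):

a = 6, b = 2, c = 1
log_b(a) = log_2(6) = 2.5850

Case 1: c = 1 < log_2(6) = 2.5850
T(n) = O(n^(log_2 6))

For T(n) = 6T(n/2) + O(n^1): log_2(6) = 2.5850. This is Case 1 of the Master Theorem (c < log_b(a), work dominated by leaves), giving O(n^(log_2 6)).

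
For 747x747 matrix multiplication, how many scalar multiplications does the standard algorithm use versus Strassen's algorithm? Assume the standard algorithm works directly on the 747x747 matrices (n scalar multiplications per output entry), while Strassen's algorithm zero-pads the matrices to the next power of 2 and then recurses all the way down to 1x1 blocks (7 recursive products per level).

Matrix multiplication for 747x747 matrices:

Strassen's algorithm requires power-of-2 dimensions. Pad 747x747 to 1024x1024 (next power of 2).

Standard algorithm: 747^3 = 416832723 multiplications
Strassen's algorithm: 7^(log2(1024)) = 7^10 = 282475249 multiplications
Savings: 416832723 - 282475249 = 134357474 multiplications

Standard: 416832723 multiplications (747^3). Strassen: 282475249 multiplications (7^10, after padding to 1024x1024). Strassen reduces 8 recursive multiplications to 7 at each level.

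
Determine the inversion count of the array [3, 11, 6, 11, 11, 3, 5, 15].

Finding inversions in [3, 11, 6, 11, 11, 3, 5, 15]:

(1, 2): arr[1]=11 > arr[2]=6
(1, 5): arr[1]=11 > arr[5]=3
(1, 6): arr[1]=11 > arr[6]=5
(2, 5): arr[2]=6 > arr[5]=3
(2, 6): arr[2]=6 > arr[6]=5
(3, 5): arr[3]=11 > arr[5]=3
(3, 6): arr[3]=11 > arr[6]=5
(4, 5): arr[4]=11 > arr[5]=3
(4, 6): arr[4]=11 > arr[6]=5

Total inversions: 9

The array has 9 inversion(s): (1,2), (1,5), (1,6), (2,5), (2,6), (3,5), (3,6), (4,5), (4,6). Each pair (i,j) satisfies i < j and arr[i] > arr[j].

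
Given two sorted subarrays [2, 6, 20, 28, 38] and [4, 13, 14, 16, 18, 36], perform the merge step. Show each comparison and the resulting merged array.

Merging process:

Compare 2 vs 4: take 2 from left. Merged: [2]
Compare 6 vs 4: take 4 from right. Merged: [2, 4]
Compare 6 vs 13: take 6 from left. Merged: [2, 4, 6]
Compare 20 vs 13: take 13 from right. Merged: [2, 4, 6, 13]
Compare 20 vs 14: take 14 from right. Merged: [2, 4, 6, 13, 14]
Compare 20 vs 16: take 16 from right. Merged: [2, 4, 6, 13, 14, 16]
Compare 20 vs 18: take 18 from right. Merged: [2, 4, 6, 13, 14, 16, 18]
Compare 20 vs 36: take 20 from left. Merged: [2, 4, 6, 13, 14, 16, 18, 20]
Compare 28 vs 36: take 28 from left. Merged: [2, 4, 6, 13, 14, 16, 18, 20, 28]
Compare 38 vs 36: take 36 from right. Merged: [2, 4, 6, 13, 14, 16, 18, 20, 28, 36]
Append remaining from left: [38]. Merged: [2, 4, 6, 13, 14, 16, 18, 20, 28, 36, 38]

Final merged array: [2, 4, 6, 13, 14, 16, 18, 20, 28, 36, 38]
Total comparisons: 10

The merged array is [2, 4, 6, 13, 14, 16, 18, 20, 28, 36, 38], requiring 10 comparisons. The merge step runs in O(n) time where n is the total number of elements.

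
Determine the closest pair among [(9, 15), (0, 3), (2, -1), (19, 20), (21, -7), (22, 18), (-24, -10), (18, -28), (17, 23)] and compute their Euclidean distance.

Computing all pairwise distances among 9 points:

d((9, 15), (0, 3)) = 15.0
d((9, 15), (2, -1)) = 17.4642
d((9, 15), (19, 20)) = 11.1803
d((9, 15), (21, -7)) = 25.0599
d((9, 15), (22, 18)) = 13.3417
d((9, 15), (-24, -10)) = 41.4005
d((9, 15), (18, -28)) = 43.9318
d((9, 15), (17, 23)) = 11.3137
d((0, 3), (2, -1)) = 4.4721
d((0, 3), (19, 20)) = 25.4951
d((0, 3), (21, -7)) = 23.2594
d((0, 3), (22, 18)) = 26.6271
d((0, 3), (-24, -10)) = 27.2947
d((0, 3), (18, -28)) = 35.8469
d((0, 3), (17, 23)) = 26.2488
d((2, -1), (19, 20)) = 27.0185
d((2, -1), (21, -7)) = 19.9249
d((2, -1), (22, 18)) = 27.5862
d((2, -1), (-24, -10)) = 27.5136
d((2, -1), (18, -28)) = 31.3847
d((2, -1), (17, 23)) = 28.3019
d((19, 20), (21, -7)) = 27.074
d((19, 20), (22, 18)) = 3.6056 <-- minimum
d((19, 20), (-24, -10)) = 52.4309
d((19, 20), (18, -28)) = 48.0104
d((19, 20), (17, 23)) = 3.6056 <-- minimum
d((21, -7), (22, 18)) = 25.02
d((21, -7), (-24, -10)) = 45.0999
d((21, -7), (18, -28)) = 21.2132
d((21, -7), (17, 23)) = 30.2655
d((22, 18), (-24, -10)) = 53.8516
d((22, 18), (18, -28)) = 46.1736
d((22, 18), (17, 23)) = 7.0711
d((-24, -10), (18, -28)) = 45.6946
d((-24, -10), (17, 23)) = 52.6308
d((18, -28), (17, 23)) = 51.0098

Minimum distance: 3.6056 (tie among 2 pairs: (19, 20) and (22, 18); (19, 20) and (17, 23))

The minimum Euclidean distance is 3.6056. There is a tie: 2 pairs achieve this minimum — (19, 20) and (22, 18); (19, 20) and (17, 23). Any of these is a valid closest pair. For 9 points, brute-force pairwise comparison is shown above. For large n, the divide-and-conquer algorithm (sort by x, recurse on halves, check the dividing strip) achieves O(n log n).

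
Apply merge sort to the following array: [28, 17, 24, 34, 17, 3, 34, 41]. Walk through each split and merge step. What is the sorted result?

Merge sort trace:

Split: [28, 17, 24, 34, 17, 3, 34, 41] -> [28, 17, 24, 34] and [17, 3, 34, 41]
  Split: [28, 17, 24, 34] -> [28, 17] and [24, 34]
    Split: [28, 17] -> [28] and [17]
    Merge: [28] + [17] -> [17, 28]
    Split: [24, 34] -> [24] and [34]
    Merge: [24] + [34] -> [24, 34]
  Merge: [17, 28] + [24, 34] -> [17, 24, 28, 34]
  Split: [17, 3, 34, 41] -> [17, 3] and [34, 41]
    Split: [17, 3] -> [17] and [3]
    Merge: [17] + [3] -> [3, 17]
    Split: [34, 41] -> [34] and [41]
    Merge: [34] + [41] -> [34, 41]
  Merge: [3, 17] + [34, 41] -> [3, 17, 34, 41]
Merge: [17, 24, 28, 34] + [3, 17, 34, 41] -> [3, 17, 17, 24, 28, 34, 34, 41]

Final sorted array: [3, 17, 17, 24, 28, 34, 34, 41]

The merge sort proceeds by recursively splitting the array and merging sorted halves.
After all merges, the sorted array is [3, 17, 17, 24, 28, 34, 34, 41].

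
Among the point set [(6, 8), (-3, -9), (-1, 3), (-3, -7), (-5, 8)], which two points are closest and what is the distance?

Computing all pairwise distances among 5 points:

d((6, 8), (-3, -9)) = 19.2354
d((6, 8), (-1, 3)) = 8.6023
d((6, 8), (-3, -7)) = 17.4929
d((6, 8), (-5, 8)) = 11.0
d((-3, -9), (-1, 3)) = 12.1655
d((-3, -9), (-3, -7)) = 2.0 <-- minimum
d((-3, -9), (-5, 8)) = 17.1172
d((-1, 3), (-3, -7)) = 10.198
d((-1, 3), (-5, 8)) = 6.4031
d((-3, -7), (-5, 8)) = 15.1327

Closest pair: (-3, -9) and (-3, -7) with distance 2.0

The closest pair is (-3, -9) and (-3, -7) with Euclidean distance 2.0. For 5 points, brute-force pairwise comparison is shown above. For large n, the divide-and-conquer algorithm (sort by x, recurse on halves, check the dividing strip) achieves O(n log n).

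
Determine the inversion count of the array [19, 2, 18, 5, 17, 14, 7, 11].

Finding inversions in [19, 2, 18, 5, 17, 14, 7, 11]:

(0, 1): arr[0]=19 > arr[1]=2
(0, 2): arr[0]=19 > arr[2]=18
(0, 3): arr[0]=19 > arr[3]=5
(0, 4): arr[0]=19 > arr[4]=17
(0, 5): arr[0]=19 > arr[5]=14
(0, 6): arr[0]=19 > arr[6]=7
(0, 7): arr[0]=19 > arr[7]=11
(2, 3): arr[2]=18 > arr[3]=5
(2, 4): arr[2]=18 > arr[4]=17
(2, 5): arr[2]=18 > arr[5]=14
(2, 6): arr[2]=18 > arr[6]=7
(2, 7): arr[2]=18 > arr[7]=11
(4, 5): arr[4]=17 > arr[5]=14
(4, 6): arr[4]=17 > arr[6]=7
(4, 7): arr[4]=17 > arr[7]=11
(5, 6): arr[5]=14 > arr[6]=7
(5, 7): arr[5]=14 > arr[7]=11

Total inversions: 17

The array has 17 inversion(s): (0,1), (0,2), (0,3), (0,4), (0,5), (0,6), (0,7), (2,3), (2,4), (2,5), (2,6), (2,7), (4,5), (4,6), (4,7), (5,6), (5,7). Each pair (i,j) satisfies i < j and arr[i] > arr[j].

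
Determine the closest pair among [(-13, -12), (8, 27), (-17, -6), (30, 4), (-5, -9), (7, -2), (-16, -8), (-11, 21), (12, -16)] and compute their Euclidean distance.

Computing all pairwise distances among 9 points:

d((-13, -12), (8, 27)) = 44.2945
d((-13, -12), (-17, -6)) = 7.2111
d((-13, -12), (30, 4)) = 45.8803
d((-13, -12), (-5, -9)) = 8.544
d((-13, -12), (7, -2)) = 22.3607
d((-13, -12), (-16, -8)) = 5.0
d((-13, -12), (-11, 21)) = 33.0606
d((-13, -12), (12, -16)) = 25.318
d((8, 27), (-17, -6)) = 41.4005
d((8, 27), (30, 4)) = 31.8277
d((8, 27), (-5, -9)) = 38.2753
d((8, 27), (7, -2)) = 29.0172
d((8, 27), (-16, -8)) = 42.4382
d((8, 27), (-11, 21)) = 19.9249
d((8, 27), (12, -16)) = 43.1856
d((-17, -6), (30, 4)) = 48.0521
d((-17, -6), (-5, -9)) = 12.3693
d((-17, -6), (7, -2)) = 24.3311
d((-17, -6), (-16, -8)) = 2.2361 <-- minimum
d((-17, -6), (-11, 21)) = 27.6586
d((-17, -6), (12, -16)) = 30.6757
d((30, 4), (-5, -9)) = 37.3363
d((30, 4), (7, -2)) = 23.7697
d((30, 4), (-16, -8)) = 47.5395
d((30, 4), (-11, 21)) = 44.3847
d((30, 4), (12, -16)) = 26.9072
d((-5, -9), (7, -2)) = 13.8924
d((-5, -9), (-16, -8)) = 11.0454
d((-5, -9), (-11, 21)) = 30.5941
d((-5, -9), (12, -16)) = 18.3848
d((7, -2), (-16, -8)) = 23.7697
d((7, -2), (-11, 21)) = 29.2062
d((7, -2), (12, -16)) = 14.8661
d((-16, -8), (-11, 21)) = 29.4279
d((-16, -8), (12, -16)) = 29.1204
d((-11, 21), (12, -16)) = 43.566

Closest pair: (-17, -6) and (-16, -8) with distance 2.2361

The closest pair is (-17, -6) and (-16, -8) with Euclidean distance 2.2361. For 9 points, brute-force pairwise comparison is shown above. For large n, the divide-and-conquer algorithm (sort by x, recurse on halves, check the dividing strip) achieves O(n log n).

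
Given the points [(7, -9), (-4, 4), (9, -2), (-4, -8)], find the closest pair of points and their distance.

Computing all pairwise distances among 4 points:

d((7, -9), (-4, 4)) = 17.0294
d((7, -9), (9, -2)) = 7.2801 <-- minimum
d((7, -9), (-4, -8)) = 11.0454
d((-4, 4), (9, -2)) = 14.3178
d((-4, 4), (-4, -8)) = 12.0
d((9, -2), (-4, -8)) = 14.3178

Closest pair: (7, -9) and (9, -2) with distance 7.2801

The closest pair is (7, -9) and (9, -2) with Euclidean distance 7.2801. For 4 points, brute-force pairwise comparison is shown above. For large n, the divide-and-conquer algorithm (sort by x, recurse on halves, check the dividing strip) achieves O(n log n).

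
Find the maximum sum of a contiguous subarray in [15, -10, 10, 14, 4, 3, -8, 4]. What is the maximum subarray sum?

Using Kadane's algorithm on [15, -10, 10, 14, 4, 3, -8, 4]:

Scanning through the array:
Position 1 (value -10): max_ending_here = 5, max_so_far = 15
Position 2 (value 10): max_ending_here = 15, max_so_far = 15
Position 3 (value 14): max_ending_here = 29, max_so_far = 29
Position 4 (value 4): max_ending_here = 33, max_so_far = 33
Position 5 (value 3): max_ending_here = 36, max_so_far = 36
Position 6 (value -8): max_ending_here = 28, max_so_far = 36
Position 7 (value 4): max_ending_here = 32, max_so_far = 36

Maximum subarray: [15, -10, 10, 14, 4, 3]
Maximum sum: 36

The maximum subarray is [15, -10, 10, 14, 4, 3] with sum 36. This subarray runs from index 0 to index 5.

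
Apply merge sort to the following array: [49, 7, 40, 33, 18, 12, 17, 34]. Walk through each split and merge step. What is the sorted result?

Merge sort trace:

Split: [49, 7, 40, 33, 18, 12, 17, 34] -> [49, 7, 40, 33] and [18, 12, 17, 34]
  Split: [49, 7, 40, 33] -> [49, 7] and [40, 33]
    Split: [49, 7] -> [49] and [7]
    Merge: [49] + [7] -> [7, 49]
    Split: [40, 33] -> [40] and [33]
    Merge: [40] + [33] -> [33, 40]
  Merge: [7, 49] + [33, 40] -> [7, 33, 40, 49]
  Split: [18, 12, 17, 34] -> [18, 12] and [17, 34]
    Split: [18, 12] -> [18] and [12]
    Merge: [18] + [12] -> [12, 18]
    Split: [17, 34] -> [17] and [34]
    Merge: [17] + [34] -> [17, 34]
  Merge: [12, 18] + [17, 34] -> [12, 17, 18, 34]
Merge: [7, 33, 40, 49] + [12, 17, 18, 34] -> [7, 12, 17, 18, 33, 34, 40, 49]

Final sorted array: [7, 12, 17, 18, 33, 34, 40, 49]

The merge sort proceeds by recursively splitting the array and merging sorted halves.
After all merges, the sorted array is [7, 12, 17, 18, 33, 34, 40, 49].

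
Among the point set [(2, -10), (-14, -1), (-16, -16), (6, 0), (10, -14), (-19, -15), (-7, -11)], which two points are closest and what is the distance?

Computing all pairwise distances among 7 points:

d((2, -10), (-14, -1)) = 18.3576
d((2, -10), (-16, -16)) = 18.9737
d((2, -10), (6, 0)) = 10.7703
d((2, -10), (10, -14)) = 8.9443
d((2, -10), (-19, -15)) = 21.587
d((2, -10), (-7, -11)) = 9.0554
d((-14, -1), (-16, -16)) = 15.1327
d((-14, -1), (6, 0)) = 20.025
d((-14, -1), (10, -14)) = 27.2947
d((-14, -1), (-19, -15)) = 14.8661
d((-14, -1), (-7, -11)) = 12.2066
d((-16, -16), (6, 0)) = 27.2029
d((-16, -16), (10, -14)) = 26.0768
d((-16, -16), (-19, -15)) = 3.1623 <-- minimum
d((-16, -16), (-7, -11)) = 10.2956
d((6, 0), (10, -14)) = 14.5602
d((6, 0), (-19, -15)) = 29.1548
d((6, 0), (-7, -11)) = 17.0294
d((10, -14), (-19, -15)) = 29.0172
d((10, -14), (-7, -11)) = 17.2627
d((-19, -15), (-7, -11)) = 12.6491

Closest pair: (-16, -16) and (-19, -15) with distance 3.1623

The closest pair is (-16, -16) and (-19, -15) with Euclidean distance 3.1623. For 7 points, brute-force pairwise comparison is shown above. For large n, the divide-and-conquer algorithm (sort by x, recurse on halves, check the dividing strip) achieves O(n log n).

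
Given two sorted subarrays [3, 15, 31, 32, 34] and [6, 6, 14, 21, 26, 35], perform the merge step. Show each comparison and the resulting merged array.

Merging process:

Compare 3 vs 6: take 3 from left. Merged: [3]
Compare 15 vs 6: take 6 from right. Merged: [3, 6]
Compare 15 vs 6: take 6 from right. Merged: [3, 6, 6]
Compare 15 vs 14: take 14 from right. Merged: [3, 6, 6, 14]
Compare 15 vs 21: take 15 from left. Merged: [3, 6, 6, 14, 15]
Compare 31 vs 21: take 21 from right. Merged: [3, 6, 6, 14, 15, 21]
Compare 31 vs 26: take 26 from right. Merged: [3, 6, 6, 14, 15, 21, 26]
Compare 31 vs 35: take 31 from left. Merged: [3, 6, 6, 14, 15, 21, 26, 31]
Compare 32 vs 35: take 32 from left. Merged: [3, 6, 6, 14, 15, 21, 26, 31, 32]
Compare 34 vs 35: take 34 from left. Merged: [3, 6, 6, 14, 15, 21, 26, 31, 32, 34]
Append remaining from right: [35]. Merged: [3, 6, 6, 14, 15, 21, 26, 31, 32, 34, 35]

Final merged array: [3, 6, 6, 14, 15, 21, 26, 31, 32, 34, 35]
Total comparisons: 10

The merged array is [3, 6, 6, 14, 15, 21, 26, 31, 32, 34, 35], requiring 10 comparisons. The merge step runs in O(n) time where n is the total number of elements.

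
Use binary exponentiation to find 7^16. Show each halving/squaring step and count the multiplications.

Computing 7^16 by squaring (build up from 7^1; each line after the first costs one multiplication):

7^1 = 7
7^2 = (7^1)^2 = 7^2 = 49
7^4 = (7^2)^2 = 49^2 = 2401
7^8 = (7^4)^2 = 2401^2 = 5764801
7^16 = (7^8)^2 = 5764801^2 = 33232930569601

Result: 33232930569601
Multiplications needed: 4 (4 lines after 7^1)

7^16 = 33232930569601. Using exponentiation by squaring, this requires 4 multiplications. The key idea: if the exponent is even, square the half-power; if odd, multiply by the base once.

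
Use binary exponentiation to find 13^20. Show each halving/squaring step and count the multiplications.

Computing 13^20 by squaring (build up from 13^1; each line after the first costs one multiplication):

13^1 = 13
13^2 = (13^1)^2 = 13^2 = 169
13^4 = (13^2)^2 = 169^2 = 28561
13^5 = 13 * 13^4 = 13 * 28561 = 371293
13^10 = (13^5)^2 = 371293^2 = 137858491849
13^20 = (13^10)^2 = 137858491849^2 = 19004963774880799438801

Result: 19004963774880799438801
Multiplications needed: 5 (5 lines after 13^1)

13^20 = 19004963774880799438801. Using exponentiation by squaring, this requires 5 multiplications. The key idea: if the exponent is even, square the half-power; if odd, multiply by the base once.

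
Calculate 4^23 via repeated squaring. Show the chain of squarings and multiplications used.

Computing 4^23 by squaring (build up from 4^1; each line after the first costs one multiplication):

4^1 = 4
4^2 = (4^1)^2 = 4^2 = 16
4^4 = (4^2)^2 = 16^2 = 256
4^5 = 4 * 4^4 = 4 * 256 = 1024
4^10 = (4^5)^2 = 1024^2 = 1048576
4^11 = 4 * 4^10 = 4 * 1048576 = 4194304
4^22 = (4^11)^2 = 4194304^2 = 17592186044416
4^23 = 4 * 4^22 = 4 * 17592186044416 = 70368744177664

Result: 70368744177664
Multiplications needed: 7 (7 lines after 4^1)

4^23 = 70368744177664. Using exponentiation by squaring, this requires 7 multiplications. The key idea: if the exponent is even, square the half-power; if odd, multiply by the base once.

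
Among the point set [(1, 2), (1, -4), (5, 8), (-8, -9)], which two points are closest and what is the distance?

Computing all pairwise distances among 4 points:

d((1, 2), (1, -4)) = 6.0 <-- minimum
d((1, 2), (5, 8)) = 7.2111
d((1, 2), (-8, -9)) = 14.2127
d((1, -4), (5, 8)) = 12.6491
d((1, -4), (-8, -9)) = 10.2956
d((5, 8), (-8, -9)) = 21.4009

Closest pair: (1, 2) and (1, -4) with distance 6.0

The closest pair is (1, 2) and (1, -4) with Euclidean distance 6.0. For 4 points, brute-force pairwise comparison is shown above. For large n, the divide-and-conquer algorithm (sort by x, recurse on halves, check the dividing strip) achieves O(n log n).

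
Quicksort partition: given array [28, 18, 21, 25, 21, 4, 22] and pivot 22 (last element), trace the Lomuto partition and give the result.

Lomuto partition with pivot = 22:

Initial array: [28, 18, 21, 25, 21, 4, 22]

arr[0]=28 > 22: no swap
arr[1]=18 <= 22: swap with position 0, array becomes [18, 28, 21, 25, 21, 4, 22]
arr[2]=21 <= 22: swap with position 1, array becomes [18, 21, 28, 25, 21, 4, 22]
arr[3]=25 > 22: no swap
arr[4]=21 <= 22: swap with position 2, array becomes [18, 21, 21, 25, 28, 4, 22]
arr[5]=4 <= 22: swap with position 3, array becomes [18, 21, 21, 4, 28, 25, 22]

Place pivot at position 4: [18, 21, 21, 4, 22, 25, 28]
Pivot position: 4

After partitioning with pivot 22, the array becomes [18, 21, 21, 4, 22, 25, 28]. The pivot is placed at index 4. All elements to the left of the pivot are <= 22, and all elements to the right are > 22.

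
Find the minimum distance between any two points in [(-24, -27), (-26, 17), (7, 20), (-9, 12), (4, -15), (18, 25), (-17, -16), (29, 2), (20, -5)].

Computing all pairwise distances among 9 points:

d((-24, -27), (-26, 17)) = 44.0454
d((-24, -27), (7, 20)) = 56.3028
d((-24, -27), (-9, 12)) = 41.7852
d((-24, -27), (4, -15)) = 30.4631
d((-24, -27), (18, 25)) = 66.8431
d((-24, -27), (-17, -16)) = 13.0384
d((-24, -27), (29, 2)) = 60.4152
d((-24, -27), (20, -5)) = 49.1935
d((-26, 17), (7, 20)) = 33.1361
d((-26, 17), (-9, 12)) = 17.72
d((-26, 17), (4, -15)) = 43.8634
d((-26, 17), (18, 25)) = 44.7214
d((-26, 17), (-17, -16)) = 34.2053
d((-26, 17), (29, 2)) = 57.0088
d((-26, 17), (20, -5)) = 50.9902
d((7, 20), (-9, 12)) = 17.8885
d((7, 20), (4, -15)) = 35.1283
d((7, 20), (18, 25)) = 12.083
d((7, 20), (-17, -16)) = 43.2666
d((7, 20), (29, 2)) = 28.4253
d((7, 20), (20, -5)) = 28.178
d((-9, 12), (4, -15)) = 29.9666
d((-9, 12), (18, 25)) = 29.9666
d((-9, 12), (-17, -16)) = 29.1204
d((-9, 12), (29, 2)) = 39.2938
d((-9, 12), (20, -5)) = 33.6155
d((4, -15), (18, 25)) = 42.3792
d((4, -15), (-17, -16)) = 21.0238
d((4, -15), (29, 2)) = 30.2324
d((4, -15), (20, -5)) = 18.868
d((18, 25), (-17, -16)) = 53.9073
d((18, 25), (29, 2)) = 25.4951
d((18, 25), (20, -5)) = 30.0666
d((-17, -16), (29, 2)) = 49.3964
d((-17, -16), (20, -5)) = 38.6005
d((29, 2), (20, -5)) = 11.4018 <-- minimum

Closest pair: (29, 2) and (20, -5) with distance 11.4018

The closest pair is (29, 2) and (20, -5) with Euclidean distance 11.4018. For 9 points, brute-force pairwise comparison is shown above. For large n, the divide-and-conquer algorithm (sort by x, recurse on halves, check the dividing strip) achieves O(n log n).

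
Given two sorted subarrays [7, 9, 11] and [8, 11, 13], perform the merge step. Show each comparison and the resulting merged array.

Merging process:

Compare 7 vs 8: take 7 from left. Merged: [7]
Compare 9 vs 8: take 8 from right. Merged: [7, 8]
Compare 9 vs 11: take 9 from left. Merged: [7, 8, 9]
Compare 11 vs 11: take 11 from left. Merged: [7, 8, 9, 11]
Append remaining from right: [11, 13]. Merged: [7, 8, 9, 11, 11, 13]

Final merged array: [7, 8, 9, 11, 11, 13]
Total comparisons: 4

The merged array is [7, 8, 9, 11, 11, 13], requiring 4 comparisons. The merge step runs in O(n) time where n is the total number of elements.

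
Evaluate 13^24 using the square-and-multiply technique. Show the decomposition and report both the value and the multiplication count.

Computing 13^24 by squaring (build up from 13^1; each line after the first costs one multiplication):

13^1 = 13
13^2 = (13^1)^2 = 13^2 = 169
13^3 = 13 * 13^2 = 13 * 169 = 2197
13^6 = (13^3)^2 = 2197^2 = 4826809
13^12 = (13^6)^2 = 4826809^2 = 23298085122481
13^24 = (13^12)^2 = 23298085122481^2 = 542800770374370512771595361

Result: 542800770374370512771595361
Multiplications needed: 5 (5 lines after 13^1)

13^24 = 542800770374370512771595361. Using exponentiation by squaring, this requires 5 multiplications. The key idea: if the exponent is even, square the half-power; if odd, multiply by the base once.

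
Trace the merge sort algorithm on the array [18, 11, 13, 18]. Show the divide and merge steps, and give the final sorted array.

Merge sort trace:

Split: [18, 11, 13, 18] -> [18, 11] and [13, 18]
  Split: [18, 11] -> [18] and [11]
  Merge: [18] + [11] -> [11, 18]
  Split: [13, 18] -> [13] and [18]
  Merge: [13] + [18] -> [13, 18]
Merge: [11, 18] + [13, 18] -> [11, 13, 18, 18]

Final sorted array: [11, 13, 18, 18]

The merge sort proceeds by recursively splitting the array and merging sorted halves.
After all merges, the sorted array is [11, 13, 18, 18].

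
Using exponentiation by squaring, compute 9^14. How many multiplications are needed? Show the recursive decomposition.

Computing 9^14 by squaring (build up from 9^1; each line after the first costs one multiplication):

9^1 = 9
9^2 = (9^1)^2 = 9^2 = 81
9^3 = 9 * 9^2 = 9 * 81 = 729
9^6 = (9^3)^2 = 729^2 = 531441
9^7 = 9 * 9^6 = 9 * 531441 = 4782969
9^14 = (9^7)^2 = 4782969^2 = 22876792454961

Result: 22876792454961
Multiplications needed: 5 (5 lines after 9^1)

9^14 = 22876792454961. Using exponentiation by squaring, this requires 5 multiplications. The key idea: if the exponent is even, square the half-power; if odd, multiply by the base once.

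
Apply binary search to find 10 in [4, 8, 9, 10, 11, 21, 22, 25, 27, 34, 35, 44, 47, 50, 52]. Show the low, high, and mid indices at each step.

Binary search for 10 in [4, 8, 9, 10, 11, 21, 22, 25, 27, 34, 35, 44, 47, 50, 52]:

lo=0, hi=14, mid=7, arr[mid]=25 -> 25 > 10, search left half
lo=0, hi=6, mid=3, arr[mid]=10 -> Found target at index 3!

Binary search finds 10 at index 3 after 2 comparisons. The search repeatedly halves the search space by comparing with the middle element.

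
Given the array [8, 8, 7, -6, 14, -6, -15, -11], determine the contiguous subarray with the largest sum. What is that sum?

Using Kadane's algorithm on [8, 8, 7, -6, 14, -6, -15, -11]:

Scanning through the array:
Position 1 (value 8): max_ending_here = 16, max_so_far = 16
Position 2 (value 7): max_ending_here = 23, max_so_far = 23
Position 3 (value -6): max_ending_here = 17, max_so_far = 23
Position 4 (value 14): max_ending_here = 31, max_so_far = 31
Position 5 (value -6): max_ending_here = 25, max_so_far = 31
Position 6 (value -15): max_ending_here = 10, max_so_far = 31
Position 7 (value -11): max_ending_here = -1, max_so_far = 31

Maximum subarray: [8, 8, 7, -6, 14]
Maximum sum: 31

The maximum subarray is [8, 8, 7, -6, 14] with sum 31. This subarray runs from index 0 to index 4.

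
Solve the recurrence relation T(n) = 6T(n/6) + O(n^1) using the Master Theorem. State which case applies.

Master Theorem for T(n) = 6T(n/6) + O(n^1):

a = 6, b = 6, c = 1
log_b(a) = log_6(6) = 1.0000

Case 2: c = 1 = log_6(6) = 1.0000
T(n) = O(n^1 log n) = O(n log n)

For T(n) = 6T(n/6) + O(n^1): log_6(6) = 1.0000. This is Case 2 of the Master Theorem (c = log_b(a), equal work at all levels), giving O(n log n).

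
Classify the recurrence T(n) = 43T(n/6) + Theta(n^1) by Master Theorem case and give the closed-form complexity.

Master Theorem for T(n) = 43T(n/6) + O(n^1):

a = 43, b = 6, c = 1
log_b(a) = log_6(43) = 2.0992

Case 1: c = 1 < log_6(43) = 2.0992
T(n) = O(n^(log_6 43))

For T(n) = 43T(n/6) + O(n^1): log_6(43) = 2.0992. This is Case 1 of the Master Theorem (c < log_b(a), work dominated by leaves), giving O(n^(log_6 43)).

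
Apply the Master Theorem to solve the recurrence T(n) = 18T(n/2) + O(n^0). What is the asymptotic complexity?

Master Theorem for T(n) = 18T(n/2) + O(n^0):

a = 18, b = 2, c = 0
log_b(a) = log_2(18) = 4.1699

Case 1: c = 0 < log_2(18) = 4.1699
T(n) = O(n^(log_2 18))

For T(n) = 18T(n/2) + O(n^0): log_2(18) = 4.1699. This is Case 1 of the Master Theorem (c < log_b(a), work dominated by leaves), giving O(n^(log_2 18)).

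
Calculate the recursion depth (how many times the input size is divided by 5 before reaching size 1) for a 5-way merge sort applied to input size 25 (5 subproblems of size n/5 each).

For divide and conquer with division factor 5:

Problem sizes at each level:
Level 0: 25
Level 1: 5
Level 2: 1

The root is level 0 and the size-1 base case is level 2 (the tree spans levels 0 through 2, i.e. 3 levels counting the root), so the depth is the number of divisions: log_5(25) = 2

The recursion tree depth is log_5(25) = 2. At each level, the problem size is divided by 5, so it takes 2 divisions to reduce to a base case of size 1. The algorithm makes 5 recursive calls at each level.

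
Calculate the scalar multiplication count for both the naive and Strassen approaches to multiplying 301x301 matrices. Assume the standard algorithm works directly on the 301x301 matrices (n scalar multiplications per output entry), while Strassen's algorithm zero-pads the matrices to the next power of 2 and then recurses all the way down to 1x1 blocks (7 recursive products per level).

Matrix multiplication for 301x301 matrices:

Strassen's algorithm requires power-of-2 dimensions. Pad 301x301 to 512x512 (next power of 2).

Standard algorithm: 301^3 = 27270901 multiplications
Strassen's algorithm: 7^(log2(512)) = 7^9 = 40353607 multiplications
Difference: 27270901 - 40353607 = -13082706 (Strassen uses MORE here due to padding overhead — for small or just-over-power-of-2 n, padding can outweigh the per-level savings)

Standard: 27270901 multiplications (301^3). Strassen: 40353607 multiplications (7^9, after padding to 512x512). Strassen reduces 8 recursive multiplications to 7 at each level.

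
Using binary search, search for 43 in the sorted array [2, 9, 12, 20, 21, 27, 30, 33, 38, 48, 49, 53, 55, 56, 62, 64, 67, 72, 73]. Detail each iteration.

Binary search for 43 in [2, 9, 12, 20, 21, 27, 30, 33, 38, 48, 49, 53, 55, 56, 62, 64, 67, 72, 73]:

lo=0, hi=18, mid=9, arr[mid]=48 -> 48 > 43, search left half
lo=0, hi=8, mid=4, arr[mid]=21 -> 21 < 43, search right half
lo=5, hi=8, mid=6, arr[mid]=30 -> 30 < 43, search right half
lo=7, hi=8, mid=7, arr[mid]=33 -> 33 < 43, search right half
lo=8, hi=8, mid=8, arr[mid]=38 -> 38 < 43, search right half
lo=9 > hi=8, target 43 not found

Binary search determines that 43 is not in the array after 5 comparisons. The search space was exhausted without finding the target.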